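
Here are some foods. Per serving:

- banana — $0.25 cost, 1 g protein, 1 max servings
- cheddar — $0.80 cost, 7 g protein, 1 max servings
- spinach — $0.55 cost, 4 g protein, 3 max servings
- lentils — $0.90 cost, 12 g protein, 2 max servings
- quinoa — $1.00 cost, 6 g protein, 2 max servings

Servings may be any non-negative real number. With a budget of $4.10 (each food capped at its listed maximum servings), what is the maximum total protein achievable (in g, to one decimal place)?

Protein per dollar: lentils 13.33, cheddar 8.75, spinach 7.273, quinoa 6, banana 4.
Take 2 servings of lentils: spends $1.80, +24.0 g protein (running total 24.0 g).
Take 1 serving of cheddar: spends $0.80, +7.0 g protein (running total 31.0 g).
Take 2.727 servings of spinach: spends $1.50, +10.9 g protein (running total 41.9 g).
Greedy by best ratio exhausts the cost allowance optimally: 41.9 g.

41.9 g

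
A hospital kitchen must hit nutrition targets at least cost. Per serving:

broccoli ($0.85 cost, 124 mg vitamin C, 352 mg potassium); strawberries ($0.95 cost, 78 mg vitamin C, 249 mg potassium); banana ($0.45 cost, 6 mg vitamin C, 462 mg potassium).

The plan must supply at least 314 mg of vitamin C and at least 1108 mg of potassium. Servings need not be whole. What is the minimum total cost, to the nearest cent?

The cheapest plan sits at a corner of the feasible region — with two constraints it uses at most two foods.
broccoli only: max(314/124, 1108/352) = 3.148 servings → $2.68.
strawberries only: max(314/78, 1108/249) = 4.45 servings → $4.23.
banana only: max(314/6, 1108/462) = 52.33 servings → $23.55.
broccoli + strawberries with both targets exact would need a negative amount; discard.
broccoli + banana with both tight: 2.509 servings and 0.4869 servings → $2.35.
strawberries + banana with both tight: 4.007 servings and 0.2385 servings → $3.91.
Cheapest feasible corner: $2.35.

$2.35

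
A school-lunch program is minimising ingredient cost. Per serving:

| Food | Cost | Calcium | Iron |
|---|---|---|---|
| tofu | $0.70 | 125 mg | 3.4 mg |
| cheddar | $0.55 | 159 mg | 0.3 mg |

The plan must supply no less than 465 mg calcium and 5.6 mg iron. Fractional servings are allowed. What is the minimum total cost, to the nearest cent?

$2.01

A basic optimal solution has at most two foods positive. Try each food alone and each pair with both targets met exactly.
tofu only: max(465/125, 5.6/3.4) = 3.72 servings → $2.60.
cheddar only: max(465/159, 5.6/0.3) = 18.67 servings → $10.27.
tofu + cheddar with both tight: 1.493 servings and 1.751 servings → $2.01.
Cheapest feasible corner: $2.01.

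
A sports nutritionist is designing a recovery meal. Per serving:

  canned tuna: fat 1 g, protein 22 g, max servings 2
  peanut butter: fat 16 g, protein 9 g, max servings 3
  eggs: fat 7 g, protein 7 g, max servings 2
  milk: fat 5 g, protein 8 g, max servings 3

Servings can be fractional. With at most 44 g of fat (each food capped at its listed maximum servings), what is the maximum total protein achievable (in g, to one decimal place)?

Protein per g fat: canned tuna 22, milk 1.6, eggs 1, peanut butter 0.5625.
Take 2 servings of canned tuna: uses 2 g fat, +44.0 g protein (running total 44.0 g).
Take 3 servings of milk: uses 15 g fat, +24.0 g protein (running total 68.0 g).
Take 2 servings of eggs: uses 14 g fat, +14.0 g protein (running total 82.0 g).
Take 0.8125 servings of peanut butter: uses 13 g fat, +7.3 g protein (running total 89.3 g).
Filling greedily by protein-per-g fat is optimal for one linear limit, giving 89.3 g.

89.3 g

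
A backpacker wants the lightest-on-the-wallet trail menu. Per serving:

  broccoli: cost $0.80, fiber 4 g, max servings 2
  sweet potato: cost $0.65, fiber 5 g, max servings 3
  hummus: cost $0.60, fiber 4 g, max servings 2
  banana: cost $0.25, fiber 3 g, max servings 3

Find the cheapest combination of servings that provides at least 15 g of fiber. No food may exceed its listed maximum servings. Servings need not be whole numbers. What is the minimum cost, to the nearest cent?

Cost per g of fiber: banana $0.0833, sweet potato $0.1300, hummus $0.1500, broccoli $0.2000.
Take 3 servings of banana: +9.0 g fiber for $0.75 (total $0.75, still need 6.0 g).
Take 1.2 servings of sweet potato: +6.0 g fiber for $0.78 (total $1.53, still need 0.0 g).
Greedy by cheapest-per-g is optimal for a single linear constraint, so the minimum cost is $1.53.

$1.53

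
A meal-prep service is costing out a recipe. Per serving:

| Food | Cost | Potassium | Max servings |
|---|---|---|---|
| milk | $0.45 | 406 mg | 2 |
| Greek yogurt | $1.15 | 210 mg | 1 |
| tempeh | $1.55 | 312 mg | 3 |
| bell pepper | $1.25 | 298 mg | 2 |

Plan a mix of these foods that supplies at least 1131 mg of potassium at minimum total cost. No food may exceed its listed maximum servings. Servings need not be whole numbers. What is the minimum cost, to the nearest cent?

Cost per mg of potassium: milk $0.0011, bell pepper $0.0042, tempeh $0.0050, Greek yogurt $0.0055.
Take 2 servings of milk: +812.0 mg potassium for $0.90 (total $0.90, still need 319.0 mg).
Take 1.07 servings of bell pepper: +319.0 mg potassium for $1.34 (total $2.24, still need 0.0 mg).
Filling from the cheapest source first is optimal under one linear minimum: $2.24.

$2.24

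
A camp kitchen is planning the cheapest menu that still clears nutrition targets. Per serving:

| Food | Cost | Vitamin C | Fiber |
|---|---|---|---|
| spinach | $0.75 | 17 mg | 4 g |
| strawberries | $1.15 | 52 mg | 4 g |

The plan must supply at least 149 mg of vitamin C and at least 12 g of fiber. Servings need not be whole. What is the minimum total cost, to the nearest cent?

$3.37

At the optimum either one food covers both requirements or two foods hit both targets exactly; no other combination can be cheaper.
spinach only: max(149/17, 12/4) = 8.765 servings → $6.57.
strawberries only: max(149/52, 12/4) = 3 servings → $3.45.
spinach + strawberries with both tight: 0.2 servings and 2.8 servings → $3.37.
Cheapest feasible corner: $3.37.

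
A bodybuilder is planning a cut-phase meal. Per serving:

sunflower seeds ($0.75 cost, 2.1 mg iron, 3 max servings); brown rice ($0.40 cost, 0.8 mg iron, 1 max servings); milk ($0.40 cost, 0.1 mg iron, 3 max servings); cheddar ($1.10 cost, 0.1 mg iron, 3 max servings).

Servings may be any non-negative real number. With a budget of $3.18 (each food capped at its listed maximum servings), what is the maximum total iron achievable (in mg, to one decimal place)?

7.2 mg

Iron per dollar: sunflower seeds 2.8, brown rice 2, milk 0.25, cheddar 0.09091.
Take 3 servings of sunflower seeds: spends $2.25, +6.3 mg iron (running total 6.3 mg).
Take 1 serving of brown rice: spends $0.40, +0.8 mg iron (running total 7.1 mg).
Take 1.325 servings of milk: spends $0.53, +0.1 mg iron (running total 7.2 mg).
Filling greedily by iron-per-dollar is optimal for one linear limit, giving 7.2 mg.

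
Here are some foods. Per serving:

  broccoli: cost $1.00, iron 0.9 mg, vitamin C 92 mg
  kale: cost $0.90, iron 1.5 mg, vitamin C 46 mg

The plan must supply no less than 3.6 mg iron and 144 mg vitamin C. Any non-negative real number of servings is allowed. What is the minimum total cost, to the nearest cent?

Minimising a linear cost over {iron ≥ 3.6, vitamin C ≥ 144, servings ≥ 0} — the optimum is at a vertex, using one or two foods.
broccoli only: max(3.6/0.9, 144/92) = 4 servings → $4.00.
kale only: max(3.6/1.5, 144/46) = 3.13 servings → $2.82.
broccoli + kale with both tight: 0.5217 servings and 2.087 servings → $2.40.
The minimum over all feasible corners is $2.40.

$2.40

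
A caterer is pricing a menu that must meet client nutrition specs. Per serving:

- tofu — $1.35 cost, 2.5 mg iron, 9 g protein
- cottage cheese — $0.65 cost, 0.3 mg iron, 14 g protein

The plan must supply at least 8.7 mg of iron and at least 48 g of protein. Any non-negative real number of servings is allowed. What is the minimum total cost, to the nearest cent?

tofu only: max(8.7/2.5, 48/9) = 5.333 servings → $7.20.
cottage cheese only: max(8.7/0.3, 48/14) = 29 servings → $18.85.
tofu + cottage cheese with both tight: 3.325 servings and 1.291 servings → $5.33.
So the least-cost plan costs $5.33.

$5.33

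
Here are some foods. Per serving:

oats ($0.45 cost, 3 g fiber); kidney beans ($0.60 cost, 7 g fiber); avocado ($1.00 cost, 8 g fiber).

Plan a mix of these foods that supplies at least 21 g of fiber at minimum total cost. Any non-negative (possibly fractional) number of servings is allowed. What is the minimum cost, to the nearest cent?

$1.80

Cost per g of fiber: kidney beans $0.0857, avocado $0.1250, oats $0.1500.
With no serving limits, use only kidney beans: 21 g / 7 g = 3 servings × $0.60 = $1.80.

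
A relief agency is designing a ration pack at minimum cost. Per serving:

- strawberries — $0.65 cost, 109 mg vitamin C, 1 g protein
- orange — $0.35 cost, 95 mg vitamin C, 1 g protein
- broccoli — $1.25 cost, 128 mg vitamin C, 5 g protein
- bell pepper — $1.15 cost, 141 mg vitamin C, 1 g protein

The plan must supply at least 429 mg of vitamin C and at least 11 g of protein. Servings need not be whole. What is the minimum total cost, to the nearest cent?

Check every corner: each single food scaled to meet both minima, and each pair solved so both constraints bind.
strawberries only: max(429/109, 11/1) = 11 servings → $7.15.
orange only: max(429/95, 11/1) = 11 servings → $3.85.
broccoli only: max(429/128, 11/5) = 3.352 servings → $4.19.
bell pepper only: max(429/141, 11/1) = 11 servings → $12.65.
strawberries + orange: intersection lies outside the first quadrant.
strawberries + broccoli with both tight: 1.767 servings and 1.847 servings → $3.46.
strawberries + bell pepper: the both-tight solution has a negative serving — not a feasible corner.
orange + broccoli with both tight: 2.124 servings and 1.775 servings → $2.96.
orange + bell pepper: intersection lies outside the first quadrant.
broccoli + bell pepper with both tight: 1.945 servings and 1.277 servings → $3.90.
Cheapest feasible corner: $2.96.

$2.96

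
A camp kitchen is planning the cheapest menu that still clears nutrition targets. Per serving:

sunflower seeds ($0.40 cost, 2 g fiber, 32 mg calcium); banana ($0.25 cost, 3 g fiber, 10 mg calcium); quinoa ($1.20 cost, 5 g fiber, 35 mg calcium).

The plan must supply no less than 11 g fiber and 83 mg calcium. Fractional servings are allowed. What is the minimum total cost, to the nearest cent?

Check every corner: each single food scaled to meet both minima, and each pair solved so both constraints bind.
sunflower seeds only: max(11/2, 83/32) = 5.5 servings → $2.20.
banana only: max(11/3, 83/10) = 8.3 servings → $2.08.
quinoa only: max(11/5, 83/35) = 2.371 servings → $2.85.
sunflower seeds + banana with both tight: 1.829 servings and 2.447 servings → $1.34.
sunflower seeds + quinoa with both tight: 0.3333 servings and 2.067 servings → $2.61.
banana + quinoa with both targets exact would need a negative amount; discard.
So the least-cost plan costs $1.34.

$1.34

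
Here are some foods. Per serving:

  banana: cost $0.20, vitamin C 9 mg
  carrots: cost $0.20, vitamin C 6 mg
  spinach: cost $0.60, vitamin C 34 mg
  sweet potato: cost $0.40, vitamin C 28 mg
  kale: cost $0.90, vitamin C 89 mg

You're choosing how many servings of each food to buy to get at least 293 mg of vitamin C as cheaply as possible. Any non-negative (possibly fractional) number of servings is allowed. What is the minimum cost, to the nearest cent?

Cost per mg of vitamin C: kale $0.0101, sweet potato $0.0143, spinach $0.0176, banana $0.0222, carrots $0.0333.
With no serving limits, use only kale: 293 mg / 89 mg = 3.292 servings × $0.90 = $2.96.

$2.96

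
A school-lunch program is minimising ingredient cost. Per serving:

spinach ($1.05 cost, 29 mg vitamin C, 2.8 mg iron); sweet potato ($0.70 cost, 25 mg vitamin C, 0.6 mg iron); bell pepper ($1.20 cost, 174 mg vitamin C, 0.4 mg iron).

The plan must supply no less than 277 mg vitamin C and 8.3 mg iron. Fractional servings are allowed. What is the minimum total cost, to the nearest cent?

Check every corner: each single food scaled to meet both minima, and each pair solved so both constraints bind.
spinach only: max(277/29, 8.3/2.8) = 9.552 servings → $10.03.
sweet potato only: max(277/25, 8.3/0.6) = 13.83 servings → $9.68.
bell pepper only: max(277/174, 8.3/0.4) = 20.75 servings → $24.90.
spinach + sweet potato with both tight: 0.7852 servings and 10.17 servings → $7.94.
spinach + bell pepper with both tight: 2.804 servings and 1.125 servings → $4.29.
sweet potato + bell pepper with both targets exact would need a negative amount; discard.
The minimum over all feasible corners is $4.29.

$4.29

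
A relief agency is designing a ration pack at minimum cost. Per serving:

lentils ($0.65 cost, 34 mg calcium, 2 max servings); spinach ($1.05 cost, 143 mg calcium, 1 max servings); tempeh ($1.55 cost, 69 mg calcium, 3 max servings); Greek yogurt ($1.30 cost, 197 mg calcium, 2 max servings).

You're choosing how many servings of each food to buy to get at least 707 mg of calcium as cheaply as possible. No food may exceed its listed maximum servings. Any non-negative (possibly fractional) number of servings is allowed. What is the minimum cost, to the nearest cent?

Cost per mg of calcium: Greek yogurt $0.0066, spinach $0.0073, lentils $0.0191, tempeh $0.0225.
Take 2 servings of Greek yogurt: +394.0 mg calcium for $2.60 (total $2.60, still need 313.0 mg).
Take 1 serving of spinach: +143.0 mg calcium for $1.05 (total $3.65, still need 170.0 mg).
Take 2 servings of lentils: +68.0 mg calcium for $1.30 (total $4.95, still need 102.0 mg).
Take 1.478 servings of tempeh: +102.0 mg calcium for $2.29 (total $7.24, still need 0.0 mg).
Filling from the cheapest source first is optimal under one linear minimum: $7.24.

$7.24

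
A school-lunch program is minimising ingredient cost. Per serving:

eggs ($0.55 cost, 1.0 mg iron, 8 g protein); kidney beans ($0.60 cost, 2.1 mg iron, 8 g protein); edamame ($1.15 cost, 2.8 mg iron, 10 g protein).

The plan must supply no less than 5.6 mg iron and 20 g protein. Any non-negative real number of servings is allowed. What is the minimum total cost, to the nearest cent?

$1.60

eggs only: max(5.6/1.0, 20/8) = 5.6 servings → $3.08.
kidney beans only: max(5.6/2.1, 20/8) = 2.667 servings → $1.60.
edamame only: max(5.6/2.8, 20/10) = 2 servings → $2.30.
eggs + kidney beans with both targets exact would need a negative amount; discard.
eggs + edamame with both tight: 0 servings and 2 servings → $2.30.
kidney beans + edamame with both tight: 0 servings and 2 servings → $2.30.
Cheapest feasible corner: $1.60.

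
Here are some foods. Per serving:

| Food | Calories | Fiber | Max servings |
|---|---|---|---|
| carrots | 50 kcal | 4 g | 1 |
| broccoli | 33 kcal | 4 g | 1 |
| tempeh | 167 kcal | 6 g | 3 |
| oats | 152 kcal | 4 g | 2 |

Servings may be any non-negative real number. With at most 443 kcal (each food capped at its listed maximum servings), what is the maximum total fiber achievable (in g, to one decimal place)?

20.9 g

Fiber per kcal: broccoli 0.1212, carrots 0.08, tempeh 0.03593, oats 0.02632.
Take 1 serving of broccoli: uses 33 kcal, +4.0 g fiber (running total 4.0 g).
Take 1 serving of carrots: uses 50 kcal, +4.0 g fiber (running total 8.0 g).
Take 2.156 servings of tempeh: uses 360 kcal, +12.9 g fiber (running total 20.9 g).
Greedy by best ratio exhausts the calories allowance optimally: 20.9 g.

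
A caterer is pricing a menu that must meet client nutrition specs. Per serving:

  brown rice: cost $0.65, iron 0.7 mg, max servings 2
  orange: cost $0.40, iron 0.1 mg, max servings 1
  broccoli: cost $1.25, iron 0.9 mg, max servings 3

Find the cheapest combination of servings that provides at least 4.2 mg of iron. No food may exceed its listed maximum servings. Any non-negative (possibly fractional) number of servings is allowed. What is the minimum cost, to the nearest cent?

Cost per mg of iron: brown rice $0.9286, broccoli $1.3889, orange $4.0000.
Take 2 servings of brown rice: +1.4 mg iron for $1.30 (total $1.30, still need 2.8 mg).
Take 3 servings of broccoli: +2.7 mg iron for $3.75 (total $5.05, still need 0.1 mg).
Take 1 serving of orange: +0.1 mg iron for $0.40 (total $5.45, still need 0.0 mg).
Greedy by cheapest-per-mg is optimal for a single linear constraint, so the minimum cost is $5.45.

$5.45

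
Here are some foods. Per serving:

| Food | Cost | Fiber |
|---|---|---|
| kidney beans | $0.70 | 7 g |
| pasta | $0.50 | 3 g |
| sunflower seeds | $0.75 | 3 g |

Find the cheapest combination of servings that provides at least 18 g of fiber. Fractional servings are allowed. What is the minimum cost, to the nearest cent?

$1.80

Cost per g of fiber: kidney beans $0.1000, pasta $0.1667, sunflower seeds $0.2500.
With no serving limits, use only kidney beans: 18 g / 7 g = 2.571 servings × $0.70 = $1.80.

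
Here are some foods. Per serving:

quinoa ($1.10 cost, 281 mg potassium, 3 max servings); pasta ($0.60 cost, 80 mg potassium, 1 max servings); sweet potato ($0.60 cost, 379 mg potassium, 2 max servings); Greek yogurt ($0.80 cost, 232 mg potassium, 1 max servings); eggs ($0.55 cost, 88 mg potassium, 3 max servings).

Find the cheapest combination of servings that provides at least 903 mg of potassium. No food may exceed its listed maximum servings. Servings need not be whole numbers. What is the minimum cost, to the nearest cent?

$1.70

Cost per mg of potassium: sweet potato $0.0016, Greek yogurt $0.0034, quinoa $0.0039, eggs $0.0063, pasta $0.0075.
Take 2 servings of sweet potato: +758.0 mg potassium for $1.20 (total $1.20, still need 145.0 mg).
Take 0.625 servings of Greek yogurt: +145.0 mg potassium for $0.50 (total $1.70, still need 0.0 mg).
Greedy by cheapest-per-mg is optimal for a single linear constraint, so the minimum cost is $1.70.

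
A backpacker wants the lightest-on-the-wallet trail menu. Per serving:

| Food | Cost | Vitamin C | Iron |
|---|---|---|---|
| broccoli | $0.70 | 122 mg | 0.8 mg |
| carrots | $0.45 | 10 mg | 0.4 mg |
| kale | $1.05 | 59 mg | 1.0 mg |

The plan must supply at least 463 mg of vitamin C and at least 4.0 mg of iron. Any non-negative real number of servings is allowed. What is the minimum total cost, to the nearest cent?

broccoli only: max(463/122, 4.0/0.8) = 5 servings → $3.50.
carrots only: max(463/10, 4.0/0.4) = 46.3 servings → $20.84.
kale only: max(463/59, 4.0/1.0) = 7.847 servings → $8.24.
broccoli + carrots with both tight: 3.559 servings and 2.882 servings → $3.79.
broccoli + kale with both tight: 3.035 servings and 1.572 servings → $3.78.
carrots + kale: intersection lies outside the first quadrant.
Cheapest feasible corner: $3.50.

$3.50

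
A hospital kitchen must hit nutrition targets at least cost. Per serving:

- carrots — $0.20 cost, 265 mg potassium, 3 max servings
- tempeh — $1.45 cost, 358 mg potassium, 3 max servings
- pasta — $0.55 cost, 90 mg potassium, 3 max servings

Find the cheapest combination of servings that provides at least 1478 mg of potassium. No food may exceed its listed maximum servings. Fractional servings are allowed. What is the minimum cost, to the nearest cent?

Cost per mg of potassium: carrots $0.0008, tempeh $0.0041, pasta $0.0061.
Take 3 servings of carrots: +795.0 mg potassium for $0.60 (total $0.60, still need 683.0 mg).
Take 1.908 servings of tempeh: +683.0 mg potassium for $2.77 (total $3.37, still need 0.0 mg).
Greedy by cheapest-per-mg is optimal for a single linear constraint, so the minimum cost is $3.37.

$3.37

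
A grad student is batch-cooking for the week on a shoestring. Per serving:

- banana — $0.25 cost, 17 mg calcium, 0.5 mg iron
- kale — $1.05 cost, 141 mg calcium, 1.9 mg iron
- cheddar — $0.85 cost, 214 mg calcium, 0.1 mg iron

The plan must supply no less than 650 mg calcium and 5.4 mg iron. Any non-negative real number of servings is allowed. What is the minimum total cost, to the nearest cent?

The cheapest plan sits at a corner of the feasible region — with two constraints it uses at most two foods.
banana only: max(650/17, 5.4/0.5) = 38.24 servings → $9.56.
kale only: max(650/141, 5.4/1.9) = 4.61 servings → $4.84.
cheddar only: max(650/214, 5.4/0.1) = 54 servings → $45.90.
banana + kale: intersection lies outside the first quadrant.
banana + cheddar with both tight: 10.36 servings and 2.215 servings → $4.47.
kale + cheddar with both tight: 2.779 servings and 1.207 servings → $3.94.
The minimum over all feasible corners is $3.94.

$3.94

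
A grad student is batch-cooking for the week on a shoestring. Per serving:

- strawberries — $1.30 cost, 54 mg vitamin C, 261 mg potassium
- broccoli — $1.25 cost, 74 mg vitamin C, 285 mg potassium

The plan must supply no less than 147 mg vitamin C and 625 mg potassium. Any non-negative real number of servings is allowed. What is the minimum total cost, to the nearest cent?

$2.74

strawberries only: max(147/54, 625/261) = 2.722 servings → $3.54.
broccoli only: max(147/74, 625/285) = 2.193 servings → $2.74.
strawberries + broccoli with both tight: 1.11 servings and 1.177 servings → $2.91.
Cheapest feasible corner: $2.74.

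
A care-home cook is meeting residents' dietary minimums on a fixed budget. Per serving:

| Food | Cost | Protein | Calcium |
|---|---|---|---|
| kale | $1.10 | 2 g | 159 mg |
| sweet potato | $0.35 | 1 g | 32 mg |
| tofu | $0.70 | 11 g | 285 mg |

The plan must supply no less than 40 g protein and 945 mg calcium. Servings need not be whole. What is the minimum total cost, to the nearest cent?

kale only: max(40/2, 945/159) = 20 servings → $22.00.
sweet potato only: max(40/1, 945/32) = 40 servings → $14.00.
tofu only: max(40/11, 945/285) = 3.636 servings → $2.55.
kale + sweet potato: intersection lies outside the first quadrant.
kale + tofu: intersection lies outside the first quadrant.
sweet potato + tofu: intersection lies outside the first quadrant.
The minimum over all feasible corners is $2.55.

$2.55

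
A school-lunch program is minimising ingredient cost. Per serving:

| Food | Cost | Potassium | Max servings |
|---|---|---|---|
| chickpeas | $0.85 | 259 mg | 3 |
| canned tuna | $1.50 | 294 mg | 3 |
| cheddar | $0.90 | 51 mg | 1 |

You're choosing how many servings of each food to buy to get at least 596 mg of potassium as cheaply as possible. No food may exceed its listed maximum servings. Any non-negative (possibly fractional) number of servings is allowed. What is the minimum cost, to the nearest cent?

Cost per mg of potassium: chickpeas $0.0033, canned tuna $0.0051, cheddar $0.0176.
Take 2.301 servings of chickpeas: +596.0 mg potassium for $1.96 (total $1.96, still need 0.0 mg).
Filling from the cheapest source first is optimal under one linear minimum: $1.96.

$1.96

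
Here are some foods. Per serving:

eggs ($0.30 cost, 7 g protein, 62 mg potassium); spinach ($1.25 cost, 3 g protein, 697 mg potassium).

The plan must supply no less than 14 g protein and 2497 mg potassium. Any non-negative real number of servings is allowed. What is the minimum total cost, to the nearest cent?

For a min-cost LP with two ≥-constraints, a basic feasible solution has at most two positive variables.
eggs only: max(14/7, 2497/62) = 40.27 servings → $12.08.
spinach only: max(14/3, 2497/697) = 4.667 servings → $5.83.
eggs + spinach with both tight: 0.4831 servings and 3.54 servings → $4.57.
So the least-cost plan costs $4.57.

$4.57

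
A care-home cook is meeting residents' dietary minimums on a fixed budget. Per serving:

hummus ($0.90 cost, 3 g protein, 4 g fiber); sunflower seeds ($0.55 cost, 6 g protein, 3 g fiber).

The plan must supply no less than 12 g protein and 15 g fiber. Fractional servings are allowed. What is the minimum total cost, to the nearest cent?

A basic optimal solution has at most two foods positive. Try each food alone and each pair with both targets met exactly.
hummus only: max(12/3, 15/4) = 4 servings → $3.60.
sunflower seeds only: max(12/6, 15/3) = 5 servings → $2.75.
hummus + sunflower seeds with both tight: 3.6 servings and 0.2 servings → $3.35.
Cheapest feasible corner: $2.75.

$2.75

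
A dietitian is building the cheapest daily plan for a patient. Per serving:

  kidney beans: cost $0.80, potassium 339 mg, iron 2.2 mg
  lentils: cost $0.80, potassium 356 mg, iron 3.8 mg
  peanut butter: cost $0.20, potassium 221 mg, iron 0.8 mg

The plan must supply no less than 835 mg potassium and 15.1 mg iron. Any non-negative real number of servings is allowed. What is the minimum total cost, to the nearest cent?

$3.18

With two linear requirements the optimum uses one or two foods; enumerate the corners.
kidney beans only: max(835/339, 15.1/2.2) = 6.864 servings → $5.49.
lentils only: max(835/356, 15.1/3.8) = 3.974 servings → $3.18.
peanut butter only: max(835/221, 15.1/0.8) = 18.88 servings → $3.77.
kidney beans + lentils: intersection lies outside the first quadrant.
kidney beans + peanut butter: the both-tight solution has a negative serving — not a feasible corner.
lentils + peanut butter with both targets exact would need a negative amount; discard.
So the least-cost plan costs $3.18.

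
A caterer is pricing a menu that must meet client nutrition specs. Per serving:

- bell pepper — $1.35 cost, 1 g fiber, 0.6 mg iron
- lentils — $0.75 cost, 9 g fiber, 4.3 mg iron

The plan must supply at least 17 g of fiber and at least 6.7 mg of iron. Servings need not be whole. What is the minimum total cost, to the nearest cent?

$1.42

At the optimum either one food covers both requirements or two foods hit both targets exactly; no other combination can be cheaper.
bell pepper only: max(17/1, 6.7/0.6) = 17 servings → $22.95.
lentils only: max(17/9, 6.7/4.3) = 1.889 servings → $1.42.
bell pepper + lentils: intersection lies outside the first quadrant.
Cheapest feasible corner: $1.42.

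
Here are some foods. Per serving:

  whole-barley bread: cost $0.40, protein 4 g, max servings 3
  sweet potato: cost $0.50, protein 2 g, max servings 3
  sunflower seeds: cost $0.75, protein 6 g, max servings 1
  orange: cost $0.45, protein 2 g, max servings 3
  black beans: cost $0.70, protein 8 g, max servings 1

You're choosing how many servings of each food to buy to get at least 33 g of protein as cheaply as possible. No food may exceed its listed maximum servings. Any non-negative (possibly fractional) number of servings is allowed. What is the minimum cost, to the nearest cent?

$4.25

Cost per g of protein: black beans $0.0875, whole-barley bread $0.1000, sunflower seeds $0.1250, orange $0.2250, sweet potato $0.2500.
Take 1 serving of black beans: +8.0 g protein for $0.70 (total $0.70, still need 25.0 g).
Take 3 servings of whole-barley bread: +12.0 g protein for $1.20 (total $1.90, still need 13.0 g).
Take 1 serving of sunflower seeds: +6.0 g protein for $0.75 (total $2.65, still need 7.0 g).
Take 3 servings of orange: +6.0 g protein for $1.35 (total $4.00, still need 1.0 g).
Take 0.5 servings of sweet potato: +1.0 g protein for $0.25 (total $4.25, still need 0.0 g).
Greedy by cheapest-per-g is optimal for a single linear constraint, so the minimum cost is $4.25.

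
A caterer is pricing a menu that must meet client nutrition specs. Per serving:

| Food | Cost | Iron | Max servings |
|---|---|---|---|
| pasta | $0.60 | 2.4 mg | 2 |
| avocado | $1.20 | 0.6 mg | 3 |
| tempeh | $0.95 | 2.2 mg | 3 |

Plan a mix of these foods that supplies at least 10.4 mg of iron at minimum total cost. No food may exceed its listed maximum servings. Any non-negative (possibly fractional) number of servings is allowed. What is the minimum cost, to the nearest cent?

$3.62

Cost per mg of iron: pasta $0.2500, tempeh $0.4318, avocado $2.0000.
Take 2 servings of pasta: +4.8 mg iron for $1.20 (total $1.20, still need 5.6 mg).
Take 2.545 servings of tempeh: +5.6 mg iron for $2.42 (total $3.62, still need 0.0 mg).
Greedy by cheapest-per-mg is optimal for a single linear constraint, so the minimum cost is $3.62.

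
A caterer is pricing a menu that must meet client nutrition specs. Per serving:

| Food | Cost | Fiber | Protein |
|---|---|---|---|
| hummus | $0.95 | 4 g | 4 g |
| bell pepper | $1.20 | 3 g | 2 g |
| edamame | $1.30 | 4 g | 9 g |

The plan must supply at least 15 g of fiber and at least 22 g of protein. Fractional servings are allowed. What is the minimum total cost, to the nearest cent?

Two binding constraints pin down two serving amounts, so the optimal mix uses at most two foods. The candidates are each food alone (scaled to the tighter of fiber/protein) and each pair with both constraints tight.
hummus only: max(15/4, 22/4) = 5.5 servings → $5.22.
bell pepper only: max(15/3, 22/2) = 11 servings → $13.20.
edamame only: max(15/4, 22/9) = 3.75 servings → $4.88.
hummus + bell pepper: the both-tight solution has a negative serving — not a feasible corner.
hummus + edamame with both tight: 2.35 servings and 1.4 servings → $4.05.
bell pepper + edamame with both tight: 2.474 servings and 1.895 servings → $5.43.
The minimum over all feasible corners is $4.05.

$4.05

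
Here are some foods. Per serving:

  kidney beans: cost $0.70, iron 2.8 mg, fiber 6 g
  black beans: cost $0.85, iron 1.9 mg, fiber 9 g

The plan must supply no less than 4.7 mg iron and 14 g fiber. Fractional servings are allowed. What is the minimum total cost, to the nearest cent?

Minimising a linear cost over {iron ≥ 4.7, fiber ≥ 14, servings ≥ 0} — the optimum is at a vertex, using one or two foods.
kidney beans only: max(4.7/2.8, 14/6) = 2.333 servings → $1.63.
black beans only: max(4.7/1.9, 14/9) = 2.474 servings → $2.10.
kidney beans + black beans with both tight: 1.138 servings and 0.7971 servings → $1.47.
So the least-cost plan costs $1.47.

$1.47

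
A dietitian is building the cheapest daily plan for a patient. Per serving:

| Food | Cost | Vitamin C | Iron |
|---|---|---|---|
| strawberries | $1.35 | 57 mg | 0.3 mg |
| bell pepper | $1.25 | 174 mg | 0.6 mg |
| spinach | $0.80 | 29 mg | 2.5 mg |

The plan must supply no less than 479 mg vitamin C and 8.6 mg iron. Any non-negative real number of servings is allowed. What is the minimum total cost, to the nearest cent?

strawberries only: max(479/57, 8.6/0.3) = 28.67 servings → $38.70.
bell pepper only: max(479/174, 8.6/0.6) = 14.33 servings → $17.92.
spinach only: max(479/29, 8.6/2.5) = 16.52 servings → $13.21.
strawberries + bell pepper with both targets exact would need a negative amount; discard.
strawberries + spinach with both tight: 7.086 servings and 2.59 servings → $11.64.
bell pepper + spinach with both tight: 2.27 servings and 2.895 servings → $5.15.
Cheapest feasible corner: $5.15.

$5.15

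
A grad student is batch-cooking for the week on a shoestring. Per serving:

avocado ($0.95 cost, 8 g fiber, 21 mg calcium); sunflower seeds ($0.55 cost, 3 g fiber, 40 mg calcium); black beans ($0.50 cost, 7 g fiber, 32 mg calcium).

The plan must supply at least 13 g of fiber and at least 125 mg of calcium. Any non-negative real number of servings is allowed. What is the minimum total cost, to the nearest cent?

$1.77

Compare the cost at each extreme point of the feasible region.
avocado only: max(13/8, 125/21) = 5.952 servings → $5.65.
sunflower seeds only: max(13/3, 125/40) = 4.333 servings → $2.38.
black beans only: max(13/7, 125/32) = 3.906 servings → $1.95.
avocado + sunflower seeds with both tight: 0.5642 servings and 2.829 servings → $2.09.
avocado + black beans with both targets exact would need a negative amount; discard.
sunflower seeds + black beans with both tight: 2.495 servings and 0.788 servings → $1.77.
The minimum over all feasible corners is $1.77.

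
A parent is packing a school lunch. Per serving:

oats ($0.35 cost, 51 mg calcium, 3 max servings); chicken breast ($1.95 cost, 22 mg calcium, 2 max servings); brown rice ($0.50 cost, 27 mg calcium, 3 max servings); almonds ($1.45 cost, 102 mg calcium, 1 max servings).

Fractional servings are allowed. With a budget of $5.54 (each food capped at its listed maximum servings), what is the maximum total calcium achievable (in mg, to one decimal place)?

Calcium per dollar: oats 145.7, almonds 70.34, brown rice 54, chicken breast 11.28.
Take 3 servings of oats: spends $1.05, +153.0 mg calcium (running total 153.0 mg).
Take 1 serving of almonds: spends $1.45, +102.0 mg calcium (running total 255.0 mg).
Take 3 servings of brown rice: spends $1.50, +81.0 mg calcium (running total 336.0 mg).
Take 0.7897 servings of chicken breast: spends $1.54, +17.4 mg calcium (running total 353.4 mg).
Filling greedily by calcium-per-dollar is optimal for one linear limit, giving 353.4 mg.

353.4 mg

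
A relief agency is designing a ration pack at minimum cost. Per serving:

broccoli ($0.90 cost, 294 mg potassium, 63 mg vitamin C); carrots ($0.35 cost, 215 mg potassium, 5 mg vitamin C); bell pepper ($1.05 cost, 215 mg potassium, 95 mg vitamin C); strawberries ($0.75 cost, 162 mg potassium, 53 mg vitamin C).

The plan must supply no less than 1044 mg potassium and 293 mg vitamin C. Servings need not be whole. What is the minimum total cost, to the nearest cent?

$3.75

For a min-cost LP with two ≥-constraints, a basic feasible solution has at most two positive variables.
broccoli only: max(1044/294, 293/63) = 4.651 servings → $4.19.
carrots only: max(1044/215, 293/5) = 58.6 servings → $20.51.
bell pepper only: max(1044/215, 293/95) = 4.856 servings → $5.10.
strawberries only: max(1044/162, 293/53) = 6.444 servings → $4.83.
broccoli + carrots: the both-tight solution has a negative serving — not a feasible corner.
broccoli + bell pepper with both tight: 2.515 servings and 1.416 servings → $3.75.
broccoli + strawberries with both tight: 1.463 servings and 3.789 servings → $4.16.
carrots + bell pepper with both tight: 1.87 servings and 2.986 servings → $3.79.
carrots + strawberries with both tight: 0.7431 servings and 5.458 servings → $4.35.
bell pepper + strawberries: intersection lies outside the first quadrant.
The minimum over all feasible corners is $3.75.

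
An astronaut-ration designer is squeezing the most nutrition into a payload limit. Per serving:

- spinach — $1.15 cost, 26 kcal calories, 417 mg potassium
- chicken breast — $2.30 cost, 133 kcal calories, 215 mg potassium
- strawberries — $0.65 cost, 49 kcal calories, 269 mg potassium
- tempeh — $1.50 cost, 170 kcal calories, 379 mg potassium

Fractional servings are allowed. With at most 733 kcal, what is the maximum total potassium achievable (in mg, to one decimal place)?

Potassium per kcal: spinach 16.04, strawberries 5.49, tempeh 2.229, chicken breast 1.617.
With no serving limits, spend the whole calories allowance on spinach: 733 kcal / 26 kcal × 417 mg = 11756.2 mg.

11756.2 mg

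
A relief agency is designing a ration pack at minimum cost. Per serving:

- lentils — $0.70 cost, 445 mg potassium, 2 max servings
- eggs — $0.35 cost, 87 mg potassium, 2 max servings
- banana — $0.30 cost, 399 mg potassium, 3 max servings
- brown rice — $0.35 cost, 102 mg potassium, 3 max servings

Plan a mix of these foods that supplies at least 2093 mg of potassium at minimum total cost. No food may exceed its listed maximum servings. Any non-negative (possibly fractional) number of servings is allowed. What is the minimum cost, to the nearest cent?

Cost per mg of potassium: banana $0.0008, lentils $0.0016, brown rice $0.0034, eggs $0.0040.
Take 3 servings of banana: +1197.0 mg potassium for $0.90 (total $0.90, still need 896.0 mg).
Take 2 servings of lentils: +890.0 mg potassium for $1.40 (total $2.30, still need 6.0 mg).
Take 0.05882 servings of brown rice: +6.0 mg potassium for $0.02 (total $2.32, still need 0.0 mg).
Greedy by cheapest-per-mg is optimal for a single linear constraint, so the minimum cost is $2.32.

$2.32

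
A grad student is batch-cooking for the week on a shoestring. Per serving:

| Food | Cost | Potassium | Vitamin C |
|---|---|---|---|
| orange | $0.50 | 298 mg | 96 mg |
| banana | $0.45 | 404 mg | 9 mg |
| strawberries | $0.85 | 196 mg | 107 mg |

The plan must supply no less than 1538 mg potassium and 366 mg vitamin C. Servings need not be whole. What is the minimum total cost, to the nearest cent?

$2.34

Minimising a linear cost over {potassium ≥ 1538, vitamin C ≥ 366, servings ≥ 0} — the optimum is at a vertex, using one or two foods.
orange only: max(1538/298, 366/96) = 5.161 servings → $2.58.
banana only: max(1538/404, 366/9) = 40.67 servings → $18.30.
strawberries only: max(1538/196, 366/107) = 7.847 servings → $6.67.
orange + banana with both tight: 3.712 servings and 1.069 servings → $2.34.
orange + strawberries: intersection lies outside the first quadrant.
banana + strawberries with both tight: 2.239 servings and 3.232 servings → $3.75.
So the least-cost plan costs $2.34.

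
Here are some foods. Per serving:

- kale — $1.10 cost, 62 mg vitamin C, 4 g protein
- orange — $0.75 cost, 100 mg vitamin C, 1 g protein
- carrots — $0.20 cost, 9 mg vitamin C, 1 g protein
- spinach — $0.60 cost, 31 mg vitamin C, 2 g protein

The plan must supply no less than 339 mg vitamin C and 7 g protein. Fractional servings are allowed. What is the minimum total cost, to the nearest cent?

A basic optimal solution has at most two foods positive. Try each food alone and each pair with both targets met exactly.
kale only: max(339/62, 7/4) = 5.468 servings → $6.01.
orange only: max(339/100, 7/1) = 7 servings → $5.25.
carrots only: max(339/9, 7/1) = 37.67 servings → $7.53.
spinach only: max(339/31, 7/2) = 10.94 servings → $6.56.
kale + orange with both tight: 1.068 servings and 2.728 servings → $3.22.
kale + carrots with both targets exact would need a negative amount; discard.
kale + spinach (both tight): parallel constraints — no distinct corner.
orange + carrots with both tight: 3.033 servings and 3.967 servings → $3.07.
orange + spinach with both tight: 2.728 servings and 2.136 servings → $3.33.
carrots + spinach with both targets exact would need a negative amount; discard.
The minimum over all feasible corners is $3.07.

$3.07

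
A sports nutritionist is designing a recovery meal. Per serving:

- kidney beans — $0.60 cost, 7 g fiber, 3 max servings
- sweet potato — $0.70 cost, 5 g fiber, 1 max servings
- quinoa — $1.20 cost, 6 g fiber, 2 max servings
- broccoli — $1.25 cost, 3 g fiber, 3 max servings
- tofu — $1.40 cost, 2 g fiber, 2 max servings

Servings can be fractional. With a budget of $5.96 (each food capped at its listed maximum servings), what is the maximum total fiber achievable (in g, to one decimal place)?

Fiber per dollar: kidney beans 11.67, sweet potato 7.143, quinoa 5, broccoli 2.4, tofu 1.429.
Take 3 servings of kidney beans: spends $1.80, +21.0 g fiber (running total 21.0 g).
Take 1 serving of sweet potato: spends $0.70, +5.0 g fiber (running total 26.0 g).
Take 2 servings of quinoa: spends $2.40, +12.0 g fiber (running total 38.0 g).
Take 0.848 servings of broccoli: spends $1.06, +2.5 g fiber (running total 40.5 g).
Greedy by best ratio exhausts the cost allowance optimally: 40.5 g.

40.5 g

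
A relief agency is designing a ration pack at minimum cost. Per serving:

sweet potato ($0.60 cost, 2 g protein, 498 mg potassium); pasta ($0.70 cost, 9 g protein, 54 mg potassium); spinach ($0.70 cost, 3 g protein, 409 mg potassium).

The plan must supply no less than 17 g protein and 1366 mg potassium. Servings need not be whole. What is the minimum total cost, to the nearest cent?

With two linear requirements the optimum uses one or two foods; enumerate the corners.
sweet potato only: max(17/2, 1366/498) = 8.5 servings → $5.10.
pasta only: max(17/9, 1366/54) = 25.3 servings → $17.71.
spinach only: max(17/3, 1366/409) = 5.667 servings → $3.97.
sweet potato + pasta with both tight: 2.601 servings and 1.311 servings → $2.48.
sweet potato + spinach: intersection lies outside the first quadrant.
pasta + spinach with both tight: 0.8113 servings and 3.233 servings → $2.83.
The minimum over all feasible corners is $2.48.

$2.48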